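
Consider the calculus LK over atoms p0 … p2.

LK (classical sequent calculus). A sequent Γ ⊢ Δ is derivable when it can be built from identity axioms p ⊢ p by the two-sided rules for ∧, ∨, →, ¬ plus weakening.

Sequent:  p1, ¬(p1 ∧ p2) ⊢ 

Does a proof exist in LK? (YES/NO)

Search for a countermodel by truth-table:
  v=000: Γ:[p1=F, ¬(p1 ∧ p2)=T] Δ:[] refutes=False
  v=001: Γ:[p1=F, ¬(p1 ∧ p2)=T] Δ:[] refutes=False
  v=010: Γ:[p1=T, ¬(p1 ∧ p2)=T] Δ:[] refutes=True  ← countermodel

Result: NO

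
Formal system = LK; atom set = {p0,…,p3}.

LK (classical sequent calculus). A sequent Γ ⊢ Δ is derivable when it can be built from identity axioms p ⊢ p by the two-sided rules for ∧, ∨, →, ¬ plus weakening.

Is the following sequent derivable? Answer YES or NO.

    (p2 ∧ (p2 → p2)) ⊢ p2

Derivation trace:
[∧L] (p2 ∧ (p2 → p2)) ⊢ p2
  [→L] p2, (p2 → p2) ⊢ p2
    [Ax] p2 ⊢ p2
    [Ax] p2 ⊢ p2

Result: YES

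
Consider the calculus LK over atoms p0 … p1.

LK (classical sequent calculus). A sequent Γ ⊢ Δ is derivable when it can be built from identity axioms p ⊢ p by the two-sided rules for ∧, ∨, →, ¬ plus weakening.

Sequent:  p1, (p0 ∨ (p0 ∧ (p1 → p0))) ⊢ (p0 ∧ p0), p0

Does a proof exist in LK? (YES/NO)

Proof tree:
[∨L] p1, (p0 ∨ (p0 ∧ (p1 → p0))) ⊢ (p0 ∧ p0), p0
  [Ax] p0 ⊢ p0
  [∧L] p1, (p0 ∧ (p1 → p0)) ⊢ (p0 ∧ p0)
    [∧R] p1, (p1 → p0), p0 ⊢ (p0 ∧ p0)
      [→L] p1, (p1 → p0) ⊢ p0
        [Ax] p1 ⊢ p1
        [Ax] p0 ⊢ p0
      [Ax] p0 ⊢ p0

Result: YES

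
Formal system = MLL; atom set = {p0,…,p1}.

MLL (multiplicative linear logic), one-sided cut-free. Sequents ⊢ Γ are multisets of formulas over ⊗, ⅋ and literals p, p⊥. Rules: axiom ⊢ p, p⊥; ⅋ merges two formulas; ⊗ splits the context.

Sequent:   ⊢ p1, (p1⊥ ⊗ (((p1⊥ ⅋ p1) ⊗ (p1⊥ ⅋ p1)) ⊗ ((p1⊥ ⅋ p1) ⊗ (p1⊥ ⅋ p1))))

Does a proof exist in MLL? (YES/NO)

Derivation (root first):
[⊗]  ⊢ p1, (p1⊥ ⊗ (((p1⊥ ⅋ p1) ⊗ (p1⊥ ⅋ p1)) ⊗ ((p1⊥ ⅋ p1) ⊗ (p1⊥ ⅋ p1))))
  [Ax]  ⊢ p1, p1⊥
  [⊗]  ⊢ (((p1⊥ ⅋ p1) ⊗ (p1⊥ ⅋ p1)) ⊗ ((p1⊥ ⅋ p1) ⊗ (p1⊥ ⅋ p1)))
    [⊗]  ⊢ ((p1⊥ ⅋ p1) ⊗ (p1⊥ ⅋ p1))
      [⅋]  ⊢ (p1⊥ ⅋ p1)
        [Ax]  ⊢ p1, p1⊥
      [⅋]  ⊢ (p1⊥ ⅋ p1)
        [Ax]  ⊢ p1, p1⊥
    [⊗]  ⊢ ((p1⊥ ⅋ p1) ⊗ (p1⊥ ⅋ p1))
      [⅋]  ⊢ (p1⊥ ⅋ p1)
        [Ax]  ⊢ p1, p1⊥
      [⅋]  ⊢ (p1⊥ ⅋ p1)
        [Ax]  ⊢ p1, p1⊥

Result: YES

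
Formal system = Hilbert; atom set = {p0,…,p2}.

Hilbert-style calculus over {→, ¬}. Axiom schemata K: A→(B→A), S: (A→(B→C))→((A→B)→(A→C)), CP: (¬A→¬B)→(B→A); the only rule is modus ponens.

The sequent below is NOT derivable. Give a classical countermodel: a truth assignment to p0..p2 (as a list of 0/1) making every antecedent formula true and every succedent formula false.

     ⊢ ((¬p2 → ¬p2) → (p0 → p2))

Search for a countermodel by truth-table:
  v=000: Γ:[] Δ:[((¬p2 → ¬p2) → (p0 → p2))=T] refutes=False
  v=001: Γ:[] Δ:[((¬p2 → ¬p2) → (p0 → p2))=T] refutes=False
  v=010: Γ:[] Δ:[((¬p2 → ¬p2) → (p0 → p2))=T] refutes=False
  v=011: Γ:[] Δ:[((¬p2 → ¬p2) → (p0 → p2))=T] refutes=False
  v=100: Γ:[] Δ:[((¬p2 → ¬p2) → (p0 → p2))=F] refutes=True  ← countermodel

Result: [1, 0, 0]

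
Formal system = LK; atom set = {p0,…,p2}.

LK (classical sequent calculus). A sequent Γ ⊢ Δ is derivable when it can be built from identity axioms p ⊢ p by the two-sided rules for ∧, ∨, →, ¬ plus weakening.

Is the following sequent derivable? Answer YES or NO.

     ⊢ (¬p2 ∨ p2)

Derivation trace:
[∨R]  ⊢ (¬p2 ∨ p2)
  [¬R]  ⊢ p2, ¬p2
    [Ax] p2 ⊢ p2

Result: YES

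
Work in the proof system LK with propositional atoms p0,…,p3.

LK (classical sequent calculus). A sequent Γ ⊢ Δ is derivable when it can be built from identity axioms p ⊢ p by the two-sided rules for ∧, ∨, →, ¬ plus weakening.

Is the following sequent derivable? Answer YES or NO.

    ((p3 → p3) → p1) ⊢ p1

Derivation trace:
[→L] ((p3 → p3) → p1) ⊢ p1
  [→R]  ⊢ (p3 → p3)
    [Ax] p3 ⊢ p3
  [Ax] p1 ⊢ p1

Result: YES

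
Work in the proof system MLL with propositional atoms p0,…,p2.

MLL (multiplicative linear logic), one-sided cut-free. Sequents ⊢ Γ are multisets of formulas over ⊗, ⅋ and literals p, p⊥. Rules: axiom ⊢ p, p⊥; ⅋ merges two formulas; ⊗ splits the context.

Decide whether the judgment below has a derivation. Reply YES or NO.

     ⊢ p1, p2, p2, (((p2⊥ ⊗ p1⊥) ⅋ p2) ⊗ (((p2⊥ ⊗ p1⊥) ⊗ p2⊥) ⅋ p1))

Derivation trace:
[⊗]  ⊢ p1, p2, p2, (((p2⊥ ⊗ p1⊥) ⅋ p2) ⊗ (((p2⊥ ⊗ p1⊥) ⊗ p2⊥) ⅋ p1))
  [⅋]  ⊢ p1, ((p2⊥ ⊗ p1⊥) ⅋ p2)
    [⊗]  ⊢ p2, p1, (p2⊥ ⊗ p1⊥)
      [Ax]  ⊢ p2, p2⊥
      [Ax]  ⊢ p1, p1⊥
  [⅋]  ⊢ p2, p2, (((p2⊥ ⊗ p1⊥) ⊗ p2⊥) ⅋ p1)
    [⊗]  ⊢ p2, p1, p2, ((p2⊥ ⊗ p1⊥) ⊗ p2⊥)
      [⊗]  ⊢ p2, p1, (p2⊥ ⊗ p1⊥)
        [Ax]  ⊢ p2, p2⊥
        [Ax]  ⊢ p1, p1⊥
      [Ax]  ⊢ p2, p2⊥

Result: YES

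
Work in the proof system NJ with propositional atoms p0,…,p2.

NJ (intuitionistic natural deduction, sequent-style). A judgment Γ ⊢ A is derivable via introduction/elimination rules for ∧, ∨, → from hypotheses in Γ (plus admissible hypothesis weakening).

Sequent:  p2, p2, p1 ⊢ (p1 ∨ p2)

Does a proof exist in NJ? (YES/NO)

Derivation (root first):
[Wk] p2, p2, p1 ⊢ (p1 ∨ p2)
  [Wk] p2, p2 ⊢ (p1 ∨ p2)
    [∨I₂] p2 ⊢ (p1 ∨ p2)
      [Ax] p2 ⊢ p2

Result: YES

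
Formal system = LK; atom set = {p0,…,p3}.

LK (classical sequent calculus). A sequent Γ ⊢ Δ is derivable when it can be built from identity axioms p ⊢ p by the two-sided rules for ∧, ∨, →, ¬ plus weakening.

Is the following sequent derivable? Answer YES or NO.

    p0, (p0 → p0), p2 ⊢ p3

Search for a countermodel by truth-table:
  v=0000: Γ:[p0=F, (p0 → p0)=T, p2=F] Δ:[p3=F] refutes=False
  v=0001: Γ:[p0=F, (p0 → p0)=T, p2=F] Δ:[p3=T] refutes=False
  v=0010: Γ:[p0=F, (p0 → p0)=T, p2=T] Δ:[p3=F] refutes=False
  v=0011: Γ:[p0=F, (p0 → p0)=T, p2=T] Δ:[p3=T] refutes=False
  v=0100: Γ:[p0=F, (p0 → p0)=T, p2=F] Δ:[p3=F] refutes=False
  v=0101: Γ:[p0=F, (p0 → p0)=T, p2=F] Δ:[p3=T] refutes=False
  v=0110: Γ:[p0=F, (p0 → p0)=T, p2=T] Δ:[p3=F] refutes=False
  v=0111: Γ:[p0=F, (p0 → p0)=T, p2=T] Δ:[p3=T] refutes=False
  v=1000: Γ:[p0=T, (p0 → p0)=T, p2=F] Δ:[p3=F] refutes=False
  v=1001: Γ:[p0=T, (p0 → p0)=T, p2=F] Δ:[p3=T] refutes=False
  v=1010: Γ:[p0=T, (p0 → p0)=T, p2=T] Δ:[p3=F] refutes=True  ← countermodel

Result: NO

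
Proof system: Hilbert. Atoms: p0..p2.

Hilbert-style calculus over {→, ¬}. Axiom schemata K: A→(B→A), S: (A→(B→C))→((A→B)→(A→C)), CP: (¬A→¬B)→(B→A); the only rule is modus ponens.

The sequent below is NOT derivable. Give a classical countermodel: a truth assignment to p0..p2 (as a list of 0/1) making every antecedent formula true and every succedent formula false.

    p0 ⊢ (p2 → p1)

Search for a countermodel by truth-table:
  v=000: Γ:[p0=F] Δ:[(p2 → p1)=T] refutes=False
  v=001: Γ:[p0=F] Δ:[(p2 → p1)=F] refutes=False
  v=010: Γ:[p0=F] Δ:[(p2 → p1)=T] refutes=False
  v=011: Γ:[p0=F] Δ:[(p2 → p1)=T] refutes=False
  v=100: Γ:[p0=T] Δ:[(p2 → p1)=T] refutes=False
  v=101: Γ:[p0=T] Δ:[(p2 → p1)=F] refutes=True  ← countermodel

Result: [1, 0, 1]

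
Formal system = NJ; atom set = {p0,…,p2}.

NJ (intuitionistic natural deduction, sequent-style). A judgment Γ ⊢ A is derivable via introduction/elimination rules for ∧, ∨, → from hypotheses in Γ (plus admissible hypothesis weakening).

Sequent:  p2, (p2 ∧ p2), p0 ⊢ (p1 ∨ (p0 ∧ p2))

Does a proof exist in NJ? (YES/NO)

Derivation trace:
[∨I₂] p2, (p2 ∧ p2), p0 ⊢ (p1 ∨ (p0 ∧ p2))
  [∧I] p2, (p2 ∧ p2), p0 ⊢ (p0 ∧ p2)
    [Ax] p0 ⊢ p0
    [Wk] p2, (p2 ∧ p2) ⊢ p2
      [Ax] p2 ⊢ p2

Result: YES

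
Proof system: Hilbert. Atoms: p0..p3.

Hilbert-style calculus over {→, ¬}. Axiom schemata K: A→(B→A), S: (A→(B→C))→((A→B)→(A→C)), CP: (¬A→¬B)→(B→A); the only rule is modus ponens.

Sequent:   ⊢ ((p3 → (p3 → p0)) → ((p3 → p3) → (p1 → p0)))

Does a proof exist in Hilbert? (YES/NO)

Search for a countermodel by truth-table:
  v=0000: Γ:[] Δ:[((p3 → (p3 → p0)) → ((p3 → p3) → (p1 → p0)))=T] refutes=False
  v=0001: Γ:[] Δ:[((p3 → (p3 → p0)) → ((p3 → p3) → (p1 → p0)))=T] refutes=False
  v=0010: Γ:[] Δ:[((p3 → (p3 → p0)) → ((p3 → p3) → (p1 → p0)))=T] refutes=False
  v=0011: Γ:[] Δ:[((p3 → (p3 → p0)) → ((p3 → p3) → (p1 → p0)))=T] refutes=False
  v=0100: Γ:[] Δ:[((p3 → (p3 → p0)) → ((p3 → p3) → (p1 → p0)))=F] refutes=True  ← countermodel

Result: NO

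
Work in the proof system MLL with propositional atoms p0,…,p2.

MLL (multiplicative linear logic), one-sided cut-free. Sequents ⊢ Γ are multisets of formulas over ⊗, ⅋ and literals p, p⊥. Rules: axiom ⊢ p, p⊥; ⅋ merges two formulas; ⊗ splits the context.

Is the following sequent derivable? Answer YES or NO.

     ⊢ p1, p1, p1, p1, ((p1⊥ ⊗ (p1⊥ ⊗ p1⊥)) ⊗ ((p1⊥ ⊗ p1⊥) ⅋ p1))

Proof tree:
[⊗]  ⊢ p1, p1, p1, p1, ((p1⊥ ⊗ (p1⊥ ⊗ p1⊥)) ⊗ ((p1⊥ ⊗ p1⊥) ⅋ p1))
  [⊗]  ⊢ p1, p1, p1, (p1⊥ ⊗ (p1⊥ ⊗ p1⊥))
    [Ax]  ⊢ p1, p1⊥
    [⊗]  ⊢ p1, p1, (p1⊥ ⊗ p1⊥)
      [Ax]  ⊢ p1, p1⊥
      [Ax]  ⊢ p1, p1⊥
  [⅋]  ⊢ p1, ((p1⊥ ⊗ p1⊥) ⅋ p1)
    [⊗]  ⊢ p1, p1, (p1⊥ ⊗ p1⊥)
      [Ax]  ⊢ p1, p1⊥
      [Ax]  ⊢ p1, p1⊥

Result: YES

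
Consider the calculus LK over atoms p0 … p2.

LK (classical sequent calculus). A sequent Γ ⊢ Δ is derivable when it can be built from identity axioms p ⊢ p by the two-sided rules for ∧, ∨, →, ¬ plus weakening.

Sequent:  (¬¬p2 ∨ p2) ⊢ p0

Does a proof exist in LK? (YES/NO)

Truth-table refutation:
  v=000: Γ:[(¬¬p2 ∨ p2)=F] Δ:[p0=F] refutes=False
  v=001: Γ:[(¬¬p2 ∨ p2)=T] Δ:[p0=F] refutes=True  ← countermodel

Result: NO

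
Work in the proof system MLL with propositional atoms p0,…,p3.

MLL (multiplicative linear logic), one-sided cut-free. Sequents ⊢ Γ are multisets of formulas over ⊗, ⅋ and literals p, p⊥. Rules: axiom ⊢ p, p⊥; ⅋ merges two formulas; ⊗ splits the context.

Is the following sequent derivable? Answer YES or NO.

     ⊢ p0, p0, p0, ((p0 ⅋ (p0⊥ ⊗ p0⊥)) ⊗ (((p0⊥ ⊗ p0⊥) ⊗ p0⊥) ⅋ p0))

Proof tree:
[⊗]  ⊢ p0, p0, p0, ((p0 ⅋ (p0⊥ ⊗ p0⊥)) ⊗ (((p0⊥ ⊗ p0⊥) ⊗ p0⊥) ⅋ p0))
  [⅋]  ⊢ p0, (p0 ⅋ (p0⊥ ⊗ p0⊥))
    [⊗]  ⊢ p0, p0, (p0⊥ ⊗ p0⊥)
      [Ax]  ⊢ p0, p0⊥
      [Ax]  ⊢ p0, p0⊥
  [⅋]  ⊢ p0, p0, (((p0⊥ ⊗ p0⊥) ⊗ p0⊥) ⅋ p0)
    [⊗]  ⊢ p0, p0, p0, ((p0⊥ ⊗ p0⊥) ⊗ p0⊥)
      [⊗]  ⊢ p0, p0, (p0⊥ ⊗ p0⊥)
        [Ax]  ⊢ p0, p0⊥
        [Ax]  ⊢ p0, p0⊥
      [Ax]  ⊢ p0, p0⊥

Result: YES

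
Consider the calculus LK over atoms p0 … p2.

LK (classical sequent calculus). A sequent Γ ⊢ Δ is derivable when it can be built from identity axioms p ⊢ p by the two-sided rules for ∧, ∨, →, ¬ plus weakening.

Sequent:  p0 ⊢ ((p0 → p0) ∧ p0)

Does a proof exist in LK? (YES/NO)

Derivation trace:
[∧R] p0 ⊢ ((p0 → p0) ∧ p0)
  [→R]  ⊢ (p0 → p0)
    [Ax] p0 ⊢ p0
  [Ax] p0 ⊢ p0

Result: YES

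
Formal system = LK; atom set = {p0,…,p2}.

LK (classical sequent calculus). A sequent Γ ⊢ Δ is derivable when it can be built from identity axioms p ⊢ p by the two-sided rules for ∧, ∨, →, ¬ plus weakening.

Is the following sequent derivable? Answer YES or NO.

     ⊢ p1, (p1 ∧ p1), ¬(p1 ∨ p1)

Derivation (root first):
[¬R]  ⊢ p1, (p1 ∧ p1), ¬(p1 ∨ p1)
  [∨L] (p1 ∨ p1) ⊢ p1, (p1 ∧ p1)
    [Ax] p1 ⊢ p1
    [∧R] p1 ⊢ (p1 ∧ p1)
      [Ax] p1 ⊢ p1
      [Ax] p1 ⊢ p1

Result: YES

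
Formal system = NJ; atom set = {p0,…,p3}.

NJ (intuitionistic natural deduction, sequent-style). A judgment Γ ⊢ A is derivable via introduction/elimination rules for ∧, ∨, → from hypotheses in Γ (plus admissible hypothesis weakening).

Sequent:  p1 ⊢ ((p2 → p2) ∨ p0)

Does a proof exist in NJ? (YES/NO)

Derivation trace:
[∨I₁] p1 ⊢ ((p2 → p2) ∨ p0)
  [Wk] p1 ⊢ (p2 → p2)
    [→I]  ⊢ (p2 → p2)
      [Ax] p2 ⊢ p2

Result: YES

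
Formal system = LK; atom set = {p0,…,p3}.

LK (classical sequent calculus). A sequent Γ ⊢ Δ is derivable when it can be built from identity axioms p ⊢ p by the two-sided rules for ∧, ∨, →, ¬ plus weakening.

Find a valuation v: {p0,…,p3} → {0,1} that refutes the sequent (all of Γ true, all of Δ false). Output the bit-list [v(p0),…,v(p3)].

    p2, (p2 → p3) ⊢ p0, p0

Search for a countermodel by truth-table:
  v=0000: Γ:[p2=F, (p2 → p3)=T] Δ:[p0=F, p0=F] refutes=False
  v=0001: Γ:[p2=F, (p2 → p3)=T] Δ:[p0=F, p0=F] refutes=False
  v=0010: Γ:[p2=T, (p2 → p3)=F] Δ:[p0=F, p0=F] refutes=False
  v=0011: Γ:[p2=T, (p2 → p3)=T] Δ:[p0=F, p0=F] refutes=True  ← countermodel

Result: [0, 0, 1, 1]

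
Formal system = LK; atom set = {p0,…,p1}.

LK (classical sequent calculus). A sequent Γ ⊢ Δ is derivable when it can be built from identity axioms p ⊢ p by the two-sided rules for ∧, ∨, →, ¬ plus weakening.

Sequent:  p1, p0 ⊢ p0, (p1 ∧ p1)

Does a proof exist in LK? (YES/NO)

Proof tree:
[∧R] p1, p0 ⊢ p0, (p1 ∧ p1)
  [WR] p0 ⊢ p0, p1
    [Ax] p0 ⊢ p0
  [Ax] p1 ⊢ p1

Result: YES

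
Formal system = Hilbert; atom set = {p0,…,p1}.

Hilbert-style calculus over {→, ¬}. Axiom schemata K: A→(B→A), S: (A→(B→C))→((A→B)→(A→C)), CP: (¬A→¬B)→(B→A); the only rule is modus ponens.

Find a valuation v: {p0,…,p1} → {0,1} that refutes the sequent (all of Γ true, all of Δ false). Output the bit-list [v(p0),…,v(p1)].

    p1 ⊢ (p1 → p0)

Truth-table refutation:
  v=00: Γ:[p1=F] Δ:[(p1 → p0)=T] refutes=False
  v=01: Γ:[p1=T] Δ:[(p1 → p0)=F] refutes=True  ← countermodel

Result: [0, 1]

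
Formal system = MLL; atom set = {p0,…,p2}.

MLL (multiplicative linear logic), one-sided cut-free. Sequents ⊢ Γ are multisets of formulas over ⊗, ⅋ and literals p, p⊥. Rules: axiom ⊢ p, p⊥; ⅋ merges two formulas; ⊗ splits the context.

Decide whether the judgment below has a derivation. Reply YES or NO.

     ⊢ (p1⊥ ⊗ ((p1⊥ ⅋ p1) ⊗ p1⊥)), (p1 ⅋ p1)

Derivation trace:
[⅋]  ⊢ (p1⊥ ⊗ ((p1⊥ ⅋ p1) ⊗ p1⊥)), (p1 ⅋ p1)
  [⊗]  ⊢ p1, p1, (p1⊥ ⊗ ((p1⊥ ⅋ p1) ⊗ p1⊥))
    [Ax]  ⊢ p1, p1⊥
    [⊗]  ⊢ p1, ((p1⊥ ⅋ p1) ⊗ p1⊥)
      [⅋]  ⊢ (p1⊥ ⅋ p1)
        [Ax]  ⊢ p1, p1⊥
      [Ax]  ⊢ p1, p1⊥

Result: YES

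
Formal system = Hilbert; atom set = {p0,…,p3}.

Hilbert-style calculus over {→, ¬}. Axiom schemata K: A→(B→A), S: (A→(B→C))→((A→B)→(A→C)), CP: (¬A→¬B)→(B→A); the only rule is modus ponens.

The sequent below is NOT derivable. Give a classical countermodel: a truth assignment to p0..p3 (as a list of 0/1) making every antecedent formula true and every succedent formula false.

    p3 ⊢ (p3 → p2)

Search for a countermodel by truth-table:
  v=0000: Γ:[p3=F] Δ:[(p3 → p2)=T] refutes=False
  v=0001: Γ:[p3=T] Δ:[(p3 → p2)=F] refutes=True  ← countermodel

Result: [0, 0, 0, 1]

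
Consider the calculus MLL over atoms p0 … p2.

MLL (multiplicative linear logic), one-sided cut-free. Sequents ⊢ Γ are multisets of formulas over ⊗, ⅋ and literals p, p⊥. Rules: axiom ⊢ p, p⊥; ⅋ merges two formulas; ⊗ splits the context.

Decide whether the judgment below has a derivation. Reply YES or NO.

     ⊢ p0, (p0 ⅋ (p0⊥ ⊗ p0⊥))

Derivation trace:
[⅋]  ⊢ p0, (p0 ⅋ (p0⊥ ⊗ p0⊥))
  [⊗]  ⊢ p0, p0, (p0⊥ ⊗ p0⊥)
    [Ax]  ⊢ p0, p0⊥
    [Ax]  ⊢ p0, p0⊥

Result: YES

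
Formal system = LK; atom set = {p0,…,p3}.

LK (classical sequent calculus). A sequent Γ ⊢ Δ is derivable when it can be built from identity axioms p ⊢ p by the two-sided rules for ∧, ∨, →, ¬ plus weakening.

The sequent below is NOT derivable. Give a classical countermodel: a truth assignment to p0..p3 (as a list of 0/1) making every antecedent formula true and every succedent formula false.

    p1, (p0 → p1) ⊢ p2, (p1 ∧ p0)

Enumerate valuations to refute Γ ⊢ Δ:
  v=0000: Γ:[p1=F, (p0 → p1)=T] Δ:[p2=F, (p1 ∧ p0)=F] refutes=False
  v=0001: Γ:[p1=F, (p0 → p1)=T] Δ:[p2=F, (p1 ∧ p0)=F] refutes=False
  v=0010: Γ:[p1=F, (p0 → p1)=T] Δ:[p2=T, (p1 ∧ p0)=F] refutes=False
  v=0011: Γ:[p1=F, (p0 → p1)=T] Δ:[p2=T, (p1 ∧ p0)=F] refutes=False
  v=0100: Γ:[p1=T, (p0 → p1)=T] Δ:[p2=F, (p1 ∧ p0)=F] refutes=True  ← countermodel

Result: [0, 1, 0, 0]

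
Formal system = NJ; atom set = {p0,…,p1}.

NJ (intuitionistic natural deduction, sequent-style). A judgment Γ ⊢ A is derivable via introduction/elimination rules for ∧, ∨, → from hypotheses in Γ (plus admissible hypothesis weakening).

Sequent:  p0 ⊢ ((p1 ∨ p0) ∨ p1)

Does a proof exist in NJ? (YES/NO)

Derivation (root first):
[∨I₁] p0 ⊢ ((p1 ∨ p0) ∨ p1)
  [∨I₂] p0 ⊢ (p1 ∨ p0)
    [Ax] p0 ⊢ p0

Result: YES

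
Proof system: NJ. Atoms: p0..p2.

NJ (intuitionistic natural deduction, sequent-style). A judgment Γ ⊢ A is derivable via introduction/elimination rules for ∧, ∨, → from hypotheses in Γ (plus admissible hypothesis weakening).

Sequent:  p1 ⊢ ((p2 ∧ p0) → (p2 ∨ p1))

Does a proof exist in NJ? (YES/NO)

Derivation trace:
[→I] p1 ⊢ ((p2 ∧ p0) → (p2 ∨ p1))
  [Wk] p1, (p2 ∧ p0) ⊢ (p2 ∨ p1)
    [∨I₂] p1 ⊢ (p2 ∨ p1)
      [Ax] p1 ⊢ p1

Result: YES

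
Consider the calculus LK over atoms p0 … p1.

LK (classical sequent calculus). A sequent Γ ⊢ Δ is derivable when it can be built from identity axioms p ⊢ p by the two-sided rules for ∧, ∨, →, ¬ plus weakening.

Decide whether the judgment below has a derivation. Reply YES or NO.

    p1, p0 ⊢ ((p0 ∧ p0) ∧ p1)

Derivation (root first):
[∧R] p1, p0 ⊢ ((p0 ∧ p0) ∧ p1)
  [∧R] p0 ⊢ (p0 ∧ p0)
    [Ax] p0 ⊢ p0
    [Ax] p0 ⊢ p0
  [Ax] p1 ⊢ p1

Result: YES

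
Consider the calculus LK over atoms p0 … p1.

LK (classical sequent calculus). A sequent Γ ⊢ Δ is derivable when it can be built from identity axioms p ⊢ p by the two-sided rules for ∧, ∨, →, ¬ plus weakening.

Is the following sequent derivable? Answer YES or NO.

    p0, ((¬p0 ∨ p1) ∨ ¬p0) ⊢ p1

Proof tree:
[∨L] p0, ((¬p0 ∨ p1) ∨ ¬p0) ⊢ p1
  [∨L] p0, (¬p0 ∨ p1) ⊢ p1
    [¬L] p0, ¬p0 ⊢ 
      [Ax] p0 ⊢ p0
    [Ax] p1 ⊢ p1
  [¬L] p0, ¬p0 ⊢ 
    [Ax] p0 ⊢ p0

Result: YES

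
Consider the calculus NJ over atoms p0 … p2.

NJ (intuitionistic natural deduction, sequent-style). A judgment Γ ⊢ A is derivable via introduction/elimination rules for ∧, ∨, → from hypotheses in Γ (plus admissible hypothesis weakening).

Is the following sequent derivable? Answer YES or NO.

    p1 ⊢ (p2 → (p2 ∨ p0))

Derivation trace:
[→I] p1 ⊢ (p2 → (p2 ∨ p0))
  [Wk] p2, p1 ⊢ (p2 ∨ p0)
    [∨I₁] p2 ⊢ (p2 ∨ p0)
      [Ax] p2 ⊢ p2

Result: YES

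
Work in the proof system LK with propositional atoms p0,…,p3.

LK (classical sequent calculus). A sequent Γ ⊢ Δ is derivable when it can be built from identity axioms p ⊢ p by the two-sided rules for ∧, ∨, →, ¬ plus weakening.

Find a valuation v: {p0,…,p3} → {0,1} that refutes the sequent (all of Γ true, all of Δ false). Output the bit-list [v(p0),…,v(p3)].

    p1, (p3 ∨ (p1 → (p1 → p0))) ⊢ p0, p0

Truth-table refutation:
  v=0000: Γ:[p1=F, (p3 ∨ (p1 → (p1 → p0)))=T] Δ:[p0=F, p0=F] refutes=False
  v=0001: Γ:[p1=F, (p3 ∨ (p1 → (p1 → p0)))=T] Δ:[p0=F, p0=F] refutes=False
  v=0010: Γ:[p1=F, (p3 ∨ (p1 → (p1 → p0)))=T] Δ:[p0=F, p0=F] refutes=False
  v=0011: Γ:[p1=F, (p3 ∨ (p1 → (p1 → p0)))=T] Δ:[p0=F, p0=F] refutes=False
  v=0100: Γ:[p1=T, (p3 ∨ (p1 → (p1 → p0)))=F] Δ:[p0=F, p0=F] refutes=False
  v=0101: Γ:[p1=T, (p3 ∨ (p1 → (p1 → p0)))=T] Δ:[p0=F, p0=F] refutes=True  ← countermodel

Result: [0, 1, 0, 1]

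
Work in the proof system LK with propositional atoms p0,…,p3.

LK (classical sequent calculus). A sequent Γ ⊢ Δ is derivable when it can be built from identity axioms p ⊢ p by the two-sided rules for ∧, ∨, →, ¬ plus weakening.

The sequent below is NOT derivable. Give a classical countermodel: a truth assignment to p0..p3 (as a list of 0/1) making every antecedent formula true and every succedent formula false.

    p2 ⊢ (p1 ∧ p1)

Enumerate valuations to refute Γ ⊢ Δ:
  v=0000: Γ:[p2=F] Δ:[(p1 ∧ p1)=F] refutes=False
  v=0001: Γ:[p2=F] Δ:[(p1 ∧ p1)=F] refutes=False
  v=0010: Γ:[p2=T] Δ:[(p1 ∧ p1)=F] refutes=True  ← countermodel

Result: [0, 0, 1, 0]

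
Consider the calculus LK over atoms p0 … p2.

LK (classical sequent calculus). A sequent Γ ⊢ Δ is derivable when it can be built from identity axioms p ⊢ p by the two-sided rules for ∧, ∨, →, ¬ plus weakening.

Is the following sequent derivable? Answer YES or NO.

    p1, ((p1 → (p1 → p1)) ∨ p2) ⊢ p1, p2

Derivation (root first):
[∨L] p1, ((p1 → (p1 → p1)) ∨ p2) ⊢ p1, p2
  [→L] p1, (p1 → (p1 → p1)) ⊢ p1
    [Ax] p1 ⊢ p1
    [→L] p1, (p1 → p1) ⊢ p1
      [Ax] p1 ⊢ p1
      [Ax] p1 ⊢ p1
  [Ax] p2 ⊢ p2

Result: YES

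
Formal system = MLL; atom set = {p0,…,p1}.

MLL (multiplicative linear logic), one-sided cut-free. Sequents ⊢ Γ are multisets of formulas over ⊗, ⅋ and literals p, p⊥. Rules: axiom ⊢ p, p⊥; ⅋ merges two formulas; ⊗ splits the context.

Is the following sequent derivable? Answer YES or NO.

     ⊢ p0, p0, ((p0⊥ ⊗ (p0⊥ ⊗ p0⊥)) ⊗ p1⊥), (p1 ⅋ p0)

Derivation (root first):
[⅋]  ⊢ p0, p0, ((p0⊥ ⊗ (p0⊥ ⊗ p0⊥)) ⊗ p1⊥), (p1 ⅋ p0)
  [⊗]  ⊢ p0, p0, p0, p1, ((p0⊥ ⊗ (p0⊥ ⊗ p0⊥)) ⊗ p1⊥)
    [⊗]  ⊢ p0, p0, p0, (p0⊥ ⊗ (p0⊥ ⊗ p0⊥))
      [Ax]  ⊢ p0, p0⊥
      [⊗]  ⊢ p0, p0, (p0⊥ ⊗ p0⊥)
        [Ax]  ⊢ p0, p0⊥
        [Ax]  ⊢ p0, p0⊥
    [Ax]  ⊢ p1, p1⊥

Result: YES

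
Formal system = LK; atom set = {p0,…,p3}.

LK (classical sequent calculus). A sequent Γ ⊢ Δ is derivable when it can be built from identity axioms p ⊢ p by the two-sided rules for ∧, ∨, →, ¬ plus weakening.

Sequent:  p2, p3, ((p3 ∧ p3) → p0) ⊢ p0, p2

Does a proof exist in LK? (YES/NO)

Derivation (root first):
[WR] p2, p3, ((p3 ∧ p3) → p0) ⊢ p0, p2
  [→L] p2, p3, ((p3 ∧ p3) → p0) ⊢ p0
    [∧R] p2, p3 ⊢ (p3 ∧ p3)
      [WL] p3, p2 ⊢ p3
        [Ax] p3 ⊢ p3
      [Ax] p3 ⊢ p3
    [Ax] p0 ⊢ p0

Result: YES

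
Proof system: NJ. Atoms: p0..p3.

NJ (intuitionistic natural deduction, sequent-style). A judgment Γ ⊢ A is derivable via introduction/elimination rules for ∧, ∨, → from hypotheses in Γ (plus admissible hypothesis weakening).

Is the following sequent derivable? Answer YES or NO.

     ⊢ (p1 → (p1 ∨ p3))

Derivation (root first):
[→I]  ⊢ (p1 → (p1 ∨ p3))
  [∨I₁] p1 ⊢ (p1 ∨ p3)
    [Ax] p1 ⊢ p1

Result: YES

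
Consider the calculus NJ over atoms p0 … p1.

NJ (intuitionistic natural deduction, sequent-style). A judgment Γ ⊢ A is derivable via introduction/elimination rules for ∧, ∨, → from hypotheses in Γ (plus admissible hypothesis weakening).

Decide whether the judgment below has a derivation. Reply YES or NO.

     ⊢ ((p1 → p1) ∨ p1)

Derivation trace:
[∨I₁]  ⊢ ((p1 → p1) ∨ p1)
  [→I]  ⊢ (p1 → p1)
    [Ax] p1 ⊢ p1

Result: YES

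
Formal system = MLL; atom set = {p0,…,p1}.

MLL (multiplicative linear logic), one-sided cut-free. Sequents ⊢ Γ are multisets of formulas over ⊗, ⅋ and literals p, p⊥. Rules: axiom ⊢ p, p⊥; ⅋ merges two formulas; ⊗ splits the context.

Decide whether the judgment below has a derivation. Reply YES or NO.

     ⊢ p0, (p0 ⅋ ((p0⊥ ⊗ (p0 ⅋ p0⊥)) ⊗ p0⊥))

Derivation (root first):
[⅋]  ⊢ p0, (p0 ⅋ ((p0⊥ ⊗ (p0 ⅋ p0⊥)) ⊗ p0⊥))
  [⊗]  ⊢ p0, p0, ((p0⊥ ⊗ (p0 ⅋ p0⊥)) ⊗ p0⊥)
    [⊗]  ⊢ p0, (p0⊥ ⊗ (p0 ⅋ p0⊥))
      [Ax]  ⊢ p0, p0⊥
      [⅋]  ⊢ (p0 ⅋ p0⊥)
        [Ax]  ⊢ p0, p0⊥
    [Ax]  ⊢ p0, p0⊥

Result: YES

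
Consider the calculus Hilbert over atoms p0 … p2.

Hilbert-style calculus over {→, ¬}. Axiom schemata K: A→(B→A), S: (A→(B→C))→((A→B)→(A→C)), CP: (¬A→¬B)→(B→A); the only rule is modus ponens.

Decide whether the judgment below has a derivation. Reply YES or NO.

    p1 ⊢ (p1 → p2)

Search for a countermodel by truth-table:
  v=000: Γ:[p1=F] Δ:[(p1 → p2)=T] refutes=False
  v=001: Γ:[p1=F] Δ:[(p1 → p2)=T] refutes=False
  v=010: Γ:[p1=T] Δ:[(p1 → p2)=F] refutes=True  ← countermodel

Result: NO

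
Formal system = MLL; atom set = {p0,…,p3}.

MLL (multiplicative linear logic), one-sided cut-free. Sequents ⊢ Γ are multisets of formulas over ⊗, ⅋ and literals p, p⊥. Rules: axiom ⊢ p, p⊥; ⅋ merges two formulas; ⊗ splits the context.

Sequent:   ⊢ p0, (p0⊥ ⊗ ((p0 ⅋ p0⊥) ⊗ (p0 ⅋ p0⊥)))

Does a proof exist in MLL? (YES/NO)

Derivation (root first):
[⊗]  ⊢ p0, (p0⊥ ⊗ ((p0 ⅋ p0⊥) ⊗ (p0 ⅋ p0⊥)))
  [Ax]  ⊢ p0, p0⊥
  [⊗]  ⊢ ((p0 ⅋ p0⊥) ⊗ (p0 ⅋ p0⊥))
    [⅋]  ⊢ (p0 ⅋ p0⊥)
      [Ax]  ⊢ p0, p0⊥
    [⅋]  ⊢ (p0 ⅋ p0⊥)
      [Ax]  ⊢ p0, p0⊥

Result: YES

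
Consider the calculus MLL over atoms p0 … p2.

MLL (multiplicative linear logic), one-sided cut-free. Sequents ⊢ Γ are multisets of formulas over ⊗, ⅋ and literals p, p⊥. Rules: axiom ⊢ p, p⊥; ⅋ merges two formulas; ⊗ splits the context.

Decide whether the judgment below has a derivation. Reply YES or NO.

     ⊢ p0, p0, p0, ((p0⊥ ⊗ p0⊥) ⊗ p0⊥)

Proof tree:
[⊗]  ⊢ p0, p0, p0, ((p0⊥ ⊗ p0⊥) ⊗ p0⊥)
  [⊗]  ⊢ p0, p0, (p0⊥ ⊗ p0⊥)
    [Ax]  ⊢ p0, p0⊥
    [Ax]  ⊢ p0, p0⊥
  [Ax]  ⊢ p0, p0⊥

Result: YES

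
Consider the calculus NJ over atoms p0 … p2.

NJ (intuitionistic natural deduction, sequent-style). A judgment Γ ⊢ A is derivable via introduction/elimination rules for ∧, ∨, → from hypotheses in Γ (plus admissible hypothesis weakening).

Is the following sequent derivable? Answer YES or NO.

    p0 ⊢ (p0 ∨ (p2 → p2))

Derivation (root first):
[Wk] p0 ⊢ (p0 ∨ (p2 → p2))
  [∨I₂]  ⊢ (p0 ∨ (p2 → p2))
    [→I]  ⊢ (p2 → p2)
      [Ax] p2 ⊢ p2

Result: YES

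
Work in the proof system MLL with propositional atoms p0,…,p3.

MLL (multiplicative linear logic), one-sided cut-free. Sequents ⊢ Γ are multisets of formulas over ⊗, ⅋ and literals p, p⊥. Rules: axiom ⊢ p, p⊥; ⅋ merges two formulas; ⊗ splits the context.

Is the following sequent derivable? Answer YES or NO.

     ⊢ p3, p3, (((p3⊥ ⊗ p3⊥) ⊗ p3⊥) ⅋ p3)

Proof tree:
[⅋]  ⊢ p3, p3, (((p3⊥ ⊗ p3⊥) ⊗ p3⊥) ⅋ p3)
  [⊗]  ⊢ p3, p3, p3, ((p3⊥ ⊗ p3⊥) ⊗ p3⊥)
    [⊗]  ⊢ p3, p3, (p3⊥ ⊗ p3⊥)
      [Ax]  ⊢ p3, p3⊥
      [Ax]  ⊢ p3, p3⊥
    [Ax]  ⊢ p3, p3⊥

Result: YES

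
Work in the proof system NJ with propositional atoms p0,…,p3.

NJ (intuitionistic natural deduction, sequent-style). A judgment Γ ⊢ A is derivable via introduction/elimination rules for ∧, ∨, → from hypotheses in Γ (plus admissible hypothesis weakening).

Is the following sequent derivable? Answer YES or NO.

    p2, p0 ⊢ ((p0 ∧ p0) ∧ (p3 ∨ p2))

Derivation trace:
[∧I] p2, p0 ⊢ ((p0 ∧ p0) ∧ (p3 ∨ p2))
  [∧I] p0 ⊢ (p0 ∧ p0)
    [Ax] p0 ⊢ p0
    [Ax] p0 ⊢ p0
  [∨I₂] p2 ⊢ (p3 ∨ p2)
    [Ax] p2 ⊢ p2

Result: YES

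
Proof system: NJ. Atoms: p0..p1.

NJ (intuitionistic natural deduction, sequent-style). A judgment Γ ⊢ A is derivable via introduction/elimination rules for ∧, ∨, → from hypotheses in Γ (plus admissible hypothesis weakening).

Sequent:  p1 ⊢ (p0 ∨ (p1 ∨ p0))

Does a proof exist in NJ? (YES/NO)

Derivation (root first):
[∨I₂] p1 ⊢ (p0 ∨ (p1 ∨ p0))
  [∨I₁] p1 ⊢ (p1 ∨ p0)
    [Ax] p1 ⊢ p1

Result: YES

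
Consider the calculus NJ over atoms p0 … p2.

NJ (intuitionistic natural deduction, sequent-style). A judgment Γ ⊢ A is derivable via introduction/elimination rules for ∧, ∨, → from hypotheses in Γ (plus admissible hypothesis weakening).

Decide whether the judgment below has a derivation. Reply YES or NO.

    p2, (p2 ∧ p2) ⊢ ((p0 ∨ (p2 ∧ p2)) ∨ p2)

Derivation trace:
[∨I₁] p2, (p2 ∧ p2) ⊢ ((p0 ∨ (p2 ∧ p2)) ∨ p2)
  [∨I₂] p2, (p2 ∧ p2) ⊢ (p0 ∨ (p2 ∧ p2))
    [Wk] p2, (p2 ∧ p2) ⊢ (p2 ∧ p2)
      [∧I] p2 ⊢ (p2 ∧ p2)
        [Ax] p2 ⊢ p2
        [Ax] p2 ⊢ p2

Result: YES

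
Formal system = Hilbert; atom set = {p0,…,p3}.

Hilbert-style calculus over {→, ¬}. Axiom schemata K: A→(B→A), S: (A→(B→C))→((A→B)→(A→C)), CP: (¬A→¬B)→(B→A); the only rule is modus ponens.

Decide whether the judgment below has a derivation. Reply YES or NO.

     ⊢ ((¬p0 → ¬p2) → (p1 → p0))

Enumerate valuations to refute Γ ⊢ Δ:
  v=0000: Γ:[] Δ:[((¬p0 → ¬p2) → (p1 → p0))=T] refutes=False
  v=0001: Γ:[] Δ:[((¬p0 → ¬p2) → (p1 → p0))=T] refutes=False
  v=0010: Γ:[] Δ:[((¬p0 → ¬p2) → (p1 → p0))=T] refutes=False
  v=0011: Γ:[] Δ:[((¬p0 → ¬p2) → (p1 → p0))=T] refutes=False
  v=0100: Γ:[] Δ:[((¬p0 → ¬p2) → (p1 → p0))=F] refutes=True  ← countermodel

Result: NO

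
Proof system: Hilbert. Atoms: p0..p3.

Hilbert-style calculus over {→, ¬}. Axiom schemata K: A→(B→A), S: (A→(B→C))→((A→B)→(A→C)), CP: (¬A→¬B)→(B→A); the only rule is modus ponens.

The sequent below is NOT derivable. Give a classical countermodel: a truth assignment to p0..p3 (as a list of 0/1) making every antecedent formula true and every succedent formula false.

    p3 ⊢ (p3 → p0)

Enumerate valuations to refute Γ ⊢ Δ:
  v=0000: Γ:[p3=F] Δ:[(p3 → p0)=T] refutes=False
  v=0001: Γ:[p3=T] Δ:[(p3 → p0)=F] refutes=True  ← countermodel

Result: [0, 0, 0, 1]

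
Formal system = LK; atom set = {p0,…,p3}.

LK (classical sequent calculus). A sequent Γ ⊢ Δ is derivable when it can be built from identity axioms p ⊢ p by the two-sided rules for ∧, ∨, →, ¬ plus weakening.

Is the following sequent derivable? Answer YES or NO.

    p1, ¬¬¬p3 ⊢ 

Truth-table refutation:
  v=0000: Γ:[p1=F, ¬¬¬p3=T] Δ:[] refutes=False
  v=0001: Γ:[p1=F, ¬¬¬p3=F] Δ:[] refutes=False
  v=0010: Γ:[p1=F, ¬¬¬p3=T] Δ:[] refutes=False
  v=0011: Γ:[p1=F, ¬¬¬p3=F] Δ:[] refutes=False
  v=0100: Γ:[p1=T, ¬¬¬p3=T] Δ:[] refutes=True  ← countermodel

Result: NO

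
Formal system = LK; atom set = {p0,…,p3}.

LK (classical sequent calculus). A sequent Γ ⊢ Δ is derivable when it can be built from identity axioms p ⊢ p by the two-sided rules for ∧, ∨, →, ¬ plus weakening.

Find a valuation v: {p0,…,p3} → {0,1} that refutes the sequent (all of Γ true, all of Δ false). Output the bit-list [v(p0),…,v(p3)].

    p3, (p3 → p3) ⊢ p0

Truth-table refutation:
  v=0000: Γ:[p3=F, (p3 → p3)=T] Δ:[p0=F] refutes=False
  v=0001: Γ:[p3=T, (p3 → p3)=T] Δ:[p0=F] refutes=True  ← countermodel

Result: [0, 0, 0, 1]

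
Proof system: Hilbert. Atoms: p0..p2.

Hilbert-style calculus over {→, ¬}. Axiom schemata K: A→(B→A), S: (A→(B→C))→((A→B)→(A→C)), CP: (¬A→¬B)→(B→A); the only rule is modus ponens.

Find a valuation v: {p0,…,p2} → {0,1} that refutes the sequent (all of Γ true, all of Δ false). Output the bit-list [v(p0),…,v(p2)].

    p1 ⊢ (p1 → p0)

Truth-table refutation:
  v=000: Γ:[p1=F] Δ:[(p1 → p0)=T] refutes=False
  v=001: Γ:[p1=F] Δ:[(p1 → p0)=T] refutes=False
  v=010: Γ:[p1=T] Δ:[(p1 → p0)=F] refutes=True  ← countermodel

Result: [0, 1, 0]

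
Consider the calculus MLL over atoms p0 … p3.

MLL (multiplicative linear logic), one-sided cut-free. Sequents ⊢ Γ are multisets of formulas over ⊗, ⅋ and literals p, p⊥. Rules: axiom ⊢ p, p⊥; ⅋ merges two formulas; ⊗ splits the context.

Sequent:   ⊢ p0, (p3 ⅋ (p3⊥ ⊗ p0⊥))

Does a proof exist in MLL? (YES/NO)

Derivation trace:
[⅋]  ⊢ p0, (p3 ⅋ (p3⊥ ⊗ p0⊥))
  [⊗]  ⊢ p3, p0, (p3⊥ ⊗ p0⊥)
    [Ax]  ⊢ p3, p3⊥
    [Ax]  ⊢ p0, p0⊥

Result: YES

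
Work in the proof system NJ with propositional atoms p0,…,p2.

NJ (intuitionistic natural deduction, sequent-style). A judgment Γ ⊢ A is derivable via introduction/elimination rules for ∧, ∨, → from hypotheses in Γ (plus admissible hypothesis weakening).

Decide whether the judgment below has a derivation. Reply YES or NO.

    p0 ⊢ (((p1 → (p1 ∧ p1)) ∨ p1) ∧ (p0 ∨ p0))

Derivation (root first):
[∧I] p0 ⊢ (((p1 → (p1 ∧ p1)) ∨ p1) ∧ (p0 ∨ p0))
  [∨I₁]  ⊢ ((p1 → (p1 ∧ p1)) ∨ p1)
    [→I]  ⊢ (p1 → (p1 ∧ p1))
      [∧I] p1 ⊢ (p1 ∧ p1)
        [Ax] p1 ⊢ p1
        [Ax] p1 ⊢ p1
  [∨I₁] p0 ⊢ (p0 ∨ p0)
    [Ax] p0 ⊢ p0

Result: YES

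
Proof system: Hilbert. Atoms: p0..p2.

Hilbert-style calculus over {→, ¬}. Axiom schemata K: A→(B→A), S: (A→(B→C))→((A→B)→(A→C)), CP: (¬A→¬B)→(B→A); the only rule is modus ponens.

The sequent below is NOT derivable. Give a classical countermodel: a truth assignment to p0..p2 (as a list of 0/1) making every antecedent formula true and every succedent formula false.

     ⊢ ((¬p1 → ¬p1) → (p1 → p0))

Search for a countermodel by truth-table:
  v=000: Γ:[] Δ:[((¬p1 → ¬p1) → (p1 → p0))=T] refutes=False
  v=001: Γ:[] Δ:[((¬p1 → ¬p1) → (p1 → p0))=T] refutes=False
  v=010: Γ:[] Δ:[((¬p1 → ¬p1) → (p1 → p0))=F] refutes=True  ← countermodel

Result: [0, 1, 0]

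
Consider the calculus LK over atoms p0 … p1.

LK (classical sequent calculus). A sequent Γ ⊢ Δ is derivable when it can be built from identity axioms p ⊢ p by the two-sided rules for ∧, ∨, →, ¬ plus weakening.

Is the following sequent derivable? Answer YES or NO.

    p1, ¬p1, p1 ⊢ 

Proof tree:
[WL] p1, ¬p1, p1 ⊢ 
  [¬L] p1, ¬p1 ⊢ 
    [Ax] p1 ⊢ p1

Result: YES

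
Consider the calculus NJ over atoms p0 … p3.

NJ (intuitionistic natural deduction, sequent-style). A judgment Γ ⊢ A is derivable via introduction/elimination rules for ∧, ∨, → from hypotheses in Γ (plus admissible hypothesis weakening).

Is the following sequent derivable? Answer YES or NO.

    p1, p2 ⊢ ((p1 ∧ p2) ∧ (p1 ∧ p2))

Derivation (root first):
[∧I] p1, p2 ⊢ ((p1 ∧ p2) ∧ (p1 ∧ p2))
  [∧I] p1, p2 ⊢ (p1 ∧ p2)
    [Ax] p1 ⊢ p1
    [Ax] p2 ⊢ p2
  [∧I] p1, p2 ⊢ (p1 ∧ p2)
    [Ax] p1 ⊢ p1
    [Ax] p2 ⊢ p2

Result: YES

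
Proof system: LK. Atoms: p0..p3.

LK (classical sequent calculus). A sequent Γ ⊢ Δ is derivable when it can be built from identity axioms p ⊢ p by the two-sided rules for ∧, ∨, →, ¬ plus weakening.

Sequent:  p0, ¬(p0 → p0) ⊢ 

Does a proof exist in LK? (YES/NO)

Proof tree:
[¬L] p0, ¬(p0 → p0) ⊢ 
  [→R] p0 ⊢ (p0 → p0)
    [WL] p0, p0 ⊢ p0
      [Ax] p0 ⊢ p0

Result: YES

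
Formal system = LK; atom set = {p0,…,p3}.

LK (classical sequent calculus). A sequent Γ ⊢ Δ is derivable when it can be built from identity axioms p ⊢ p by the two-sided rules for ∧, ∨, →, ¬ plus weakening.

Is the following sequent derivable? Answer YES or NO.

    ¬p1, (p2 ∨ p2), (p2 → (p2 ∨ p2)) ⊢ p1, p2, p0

Derivation trace:
[→L] ¬p1, (p2 ∨ p2), (p2 → (p2 ∨ p2)) ⊢ p1, p2, p0
  [¬L] (p2 ∨ p2), ¬p1 ⊢ p2
    [∨L] (p2 ∨ p2) ⊢ p1, p2
      [WR] p2 ⊢ p2, p1
        [Ax] p2 ⊢ p2
      [Ax] p2 ⊢ p2
  [WR] (p2 ∨ p2) ⊢ p1, p2, p0
    [∨L] (p2 ∨ p2) ⊢ p1, p2
      [WR] p2 ⊢ p2, p1
        [Ax] p2 ⊢ p2
      [Ax] p2 ⊢ p2

Result: YES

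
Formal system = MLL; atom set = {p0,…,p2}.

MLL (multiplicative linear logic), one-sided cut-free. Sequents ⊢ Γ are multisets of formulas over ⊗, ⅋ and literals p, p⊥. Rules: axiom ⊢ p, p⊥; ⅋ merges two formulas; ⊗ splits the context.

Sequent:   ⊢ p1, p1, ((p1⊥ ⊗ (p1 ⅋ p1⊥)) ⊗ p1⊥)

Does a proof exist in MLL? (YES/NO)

Derivation trace:
[⊗]  ⊢ p1, p1, ((p1⊥ ⊗ (p1 ⅋ p1⊥)) ⊗ p1⊥)
  [⊗]  ⊢ p1, (p1⊥ ⊗ (p1 ⅋ p1⊥))
    [Ax]  ⊢ p1, p1⊥
    [⅋]  ⊢ (p1 ⅋ p1⊥)
      [Ax]  ⊢ p1, p1⊥
  [Ax]  ⊢ p1, p1⊥

Result: YES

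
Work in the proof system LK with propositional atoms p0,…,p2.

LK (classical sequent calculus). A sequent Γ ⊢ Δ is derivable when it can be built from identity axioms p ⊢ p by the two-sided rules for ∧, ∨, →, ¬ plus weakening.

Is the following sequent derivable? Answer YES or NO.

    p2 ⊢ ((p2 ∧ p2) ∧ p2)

Proof tree:
[∧R] p2 ⊢ ((p2 ∧ p2) ∧ p2)
  [∧R] p2 ⊢ (p2 ∧ p2)
    [Ax] p2 ⊢ p2
    [Ax] p2 ⊢ p2
  [Ax] p2 ⊢ p2

Result: YES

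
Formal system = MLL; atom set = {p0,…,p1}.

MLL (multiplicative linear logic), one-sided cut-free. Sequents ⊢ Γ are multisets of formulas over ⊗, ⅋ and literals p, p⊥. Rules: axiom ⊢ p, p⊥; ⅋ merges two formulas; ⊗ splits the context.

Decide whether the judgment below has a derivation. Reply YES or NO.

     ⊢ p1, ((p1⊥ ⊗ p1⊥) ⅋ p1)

Proof tree:
[⅋]  ⊢ p1, ((p1⊥ ⊗ p1⊥) ⅋ p1)
  [⊗]  ⊢ p1, p1, (p1⊥ ⊗ p1⊥)
    [Ax]  ⊢ p1, p1⊥
    [Ax]  ⊢ p1, p1⊥

Result: YES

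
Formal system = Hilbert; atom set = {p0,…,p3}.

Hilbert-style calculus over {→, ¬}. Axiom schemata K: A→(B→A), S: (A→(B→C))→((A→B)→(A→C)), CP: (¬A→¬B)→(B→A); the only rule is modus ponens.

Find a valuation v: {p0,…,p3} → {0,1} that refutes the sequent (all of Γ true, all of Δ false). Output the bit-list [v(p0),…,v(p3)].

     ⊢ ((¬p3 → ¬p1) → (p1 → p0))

Truth-table refutation:
  v=0000: Γ:[] Δ:[((¬p3 → ¬p1) → (p1 → p0))=T] refutes=False
  v=0001: Γ:[] Δ:[((¬p3 → ¬p1) → (p1 → p0))=T] refutes=False
  v=0010: Γ:[] Δ:[((¬p3 → ¬p1) → (p1 → p0))=T] refutes=False
  v=0011: Γ:[] Δ:[((¬p3 → ¬p1) → (p1 → p0))=T] refutes=False
  v=0100: Γ:[] Δ:[((¬p3 → ¬p1) → (p1 → p0))=T] refutes=False
  v=0101: Γ:[] Δ:[((¬p3 → ¬p1) → (p1 → p0))=F] refutes=True  ← countermodel

Result: [0, 1, 0, 1]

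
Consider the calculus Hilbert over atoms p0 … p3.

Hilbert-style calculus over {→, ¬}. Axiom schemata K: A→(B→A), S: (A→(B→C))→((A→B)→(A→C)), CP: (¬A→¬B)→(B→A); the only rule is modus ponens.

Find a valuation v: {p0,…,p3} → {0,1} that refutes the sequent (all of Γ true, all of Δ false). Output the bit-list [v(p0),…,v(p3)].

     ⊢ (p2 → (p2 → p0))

Search for a countermodel by truth-table:
  v=0000: Γ:[] Δ:[(p2 → (p2 → p0))=T] refutes=False
  v=0001: Γ:[] Δ:[(p2 → (p2 → p0))=T] refutes=False
  v=0010: Γ:[] Δ:[(p2 → (p2 → p0))=F] refutes=True  ← countermodel

Result: [0, 0, 1, 0]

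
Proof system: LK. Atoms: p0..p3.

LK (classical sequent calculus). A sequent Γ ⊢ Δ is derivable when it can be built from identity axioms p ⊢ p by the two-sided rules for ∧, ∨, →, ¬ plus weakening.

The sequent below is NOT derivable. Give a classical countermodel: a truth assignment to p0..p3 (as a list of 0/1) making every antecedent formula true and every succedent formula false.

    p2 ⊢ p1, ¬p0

Enumerate valuations to refute Γ ⊢ Δ:
  v=0000: Γ:[p2=F] Δ:[p1=F, ¬p0=T] refutes=False
  v=0001: Γ:[p2=F] Δ:[p1=F, ¬p0=T] refutes=False
  v=0010: Γ:[p2=T] Δ:[p1=F, ¬p0=T] refutes=False
  v=0011: Γ:[p2=T] Δ:[p1=F, ¬p0=T] refutes=False
  v=0100: Γ:[p2=F] Δ:[p1=T, ¬p0=T] refutes=False
  v=0101: Γ:[p2=F] Δ:[p1=T, ¬p0=T] refutes=False
  v=0110: Γ:[p2=T] Δ:[p1=T, ¬p0=T] refutes=False
  v=0111: Γ:[p2=T] Δ:[p1=T, ¬p0=T] refutes=False
  v=1000: Γ:[p2=F] Δ:[p1=F, ¬p0=F] refutes=False
  v=1001: Γ:[p2=F] Δ:[p1=F, ¬p0=F] refutes=False
  v=1010: Γ:[p2=T] Δ:[p1=F, ¬p0=F] refutes=True  ← countermodel

Result: [1, 0, 1, 0]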